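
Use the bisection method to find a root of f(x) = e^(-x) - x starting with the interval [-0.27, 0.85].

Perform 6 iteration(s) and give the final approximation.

f(x) = e^(-x) - x
Initial interval: [-0.27, 0.85]

Iteration 1:
  c_1 = (-0.270000 + 0.850000)/2 = 0.290000
  f(c_1) = f(0.290000) = 0.458264
  f(a) × f(c) ≥ 0, new interval: [0.290000, 0.850000]
Iteration 2:
  c_2 = (0.290000 + 0.850000)/2 = 0.570000
  f(c_2) = f(0.570000) = -0.004475
  f(a) × f(c) < 0, new interval: [0.290000, 0.570000]
Iteration 3:
  c_3 = (0.290000 + 0.570000)/2 = 0.430000
  f(c_3) = f(0.430000) = 0.220509
  f(a) × f(c) ≥ 0, new interval: [0.430000, 0.570000]
Iteration 4:
  c_4 = (0.430000 + 0.570000)/2 = 0.500000
  f(c_4) = f(0.500000) = 0.106531
  f(a) × f(c) ≥ 0, new interval: [0.500000, 0.570000]
Iteration 5:
  c_5 = (0.500000 + 0.570000)/2 = 0.535000
  f(c_5) = f(0.535000) = 0.050669
  f(a) × f(c) ≥ 0, new interval: [0.535000, 0.570000]
Iteration 6:
  c_6 = (0.535000 + 0.570000)/2 = 0.552500
  f(c_6) = f(0.552500) = 0.023009
  f(a) × f(c) ≥ 0, new interval: [0.552500, 0.570000]

After 6 iteration(s), the approximation is c_6 = 0.552500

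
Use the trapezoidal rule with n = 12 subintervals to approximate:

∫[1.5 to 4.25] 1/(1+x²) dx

f(x) = 1/(1+x²)
a = 1.5, b = 4.25, n = 12
h = (b - a)/n = 0.229167

Trapezoidal rule: (h/2)[f(x₀) + 2f(x₁) + 2f(x₂) + ... + f(xₙ)]

x_0 = 1.5000, f(x_0) = 0.307692, coefficient = 1
x_1 = 1.7292, f(x_1) = 0.250625, coefficient = 2
x_2 = 1.9583, f(x_2) = 0.206822, coefficient = 2
x_3 = 2.1875, f(x_3) = 0.172856, coefficient = 2
x_4 = 2.4167, f(x_4) = 0.146193, coefficient = 2
x_5 = 2.6458, f(x_5) = 0.124993, coefficient = 2
x_6 = 2.8750, f(x_6) = 0.107926, coefficient = 2
x_7 = 3.1042, f(x_7) = 0.094022, coefficient = 2
x_8 = 3.3333, f(x_8) = 0.082569, coefficient = 2
x_9 = 3.5625, f(x_9) = 0.073039, coefficient = 2
x_10 = 3.7917, f(x_10) = 0.065033, coefficient = 2
x_11 = 4.0208, f(x_11) = 0.058251, coefficient = 2
x_12 = 4.2500, f(x_12) = 0.052459, coefficient = 1

I ≈ (0.229167/2) × 3.124809 = 0.358051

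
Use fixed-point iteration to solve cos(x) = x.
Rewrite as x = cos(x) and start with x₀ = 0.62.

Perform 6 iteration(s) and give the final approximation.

Equation: cos(x) = x
Fixed-point form: x = cos(x)
x₀ = 0.62

x_1 = g(0.620000) = 0.813878
x_2 = g(0.813878) = 0.686684
x_3 = g(0.686684) = 0.773352
x_4 = g(0.773352) = 0.715573
x_5 = g(0.715573) = 0.754718
x_6 = g(0.754718) = 0.728465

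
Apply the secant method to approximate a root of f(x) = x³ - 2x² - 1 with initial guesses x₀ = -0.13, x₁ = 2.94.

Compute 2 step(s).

f(x) = x³ - 2x² - 1
x₀ = -0.13, x₁ = 2.94

Secant formula: x_{n+1} = x_n - f(x_n)(x_n - x_{n-1})/(f(x_n) - f(x_{n-1}))

Iteration 1:
  f(-0.130000) = -1.035997
  f(2.940000) = 7.124984
  x_2 = 2.940000 - 7.124984×(2.940000 - (-0.130000))/(7.124984 - (-1.035997))
       = 0.259722
Iteration 2:
  f(2.940000) = 7.124984
  f(0.259722) = -1.117391
  x_3 = 0.259722 - (-1.117391)×(0.259722 - 2.940000)/(-1.117391 - 7.124984)
       = 0.623078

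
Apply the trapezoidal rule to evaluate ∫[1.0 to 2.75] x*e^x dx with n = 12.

f(x) = x*e^x
a = 1.0, b = 2.75, n = 12
h = (b - a)/n = 0.145833

Trapezoidal rule: (h/2)[f(x₀) + 2f(x₁) + 2f(x₂) + ... + f(xₙ)]

x_0 = 1.0000, f(x_0) = 2.718282, coefficient = 1
x_1 = 1.1458, f(x_1) = 3.603716, coefficient = 2
x_2 = 1.2917, f(x_2) = 4.700176, coefficient = 2
x_3 = 1.4375, f(x_3) = 6.052101, coefficient = 2
x_4 = 1.5833, f(x_4) = 7.712679, coefficient = 2
x_5 = 1.7292, f(x_5) = 9.745506, coefficient = 2
x_6 = 1.8750, f(x_6) = 12.226536, coefficient = 2
x_7 = 2.0208, f(x_7) = 15.246398, coefficient = 2
x_8 = 2.1667, f(x_8) = 18.913133, coefficient = 2
x_9 = 2.3125, f(x_9) = 23.355423, coefficient = 2
x_10 = 2.4583, f(x_10) = 28.726411, coefficient = 2
x_11 = 2.6042, f(x_11) = 35.208213, coefficient = 2
x_12 = 2.7500, f(x_12) = 43.017238, coefficient = 1

I ≈ (0.145833/2) × 376.716106 = 27.468883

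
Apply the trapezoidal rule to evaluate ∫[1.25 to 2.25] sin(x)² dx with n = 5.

f(x) = sin(x)²
a = 1.25, b = 2.25, n = 5
h = (b - a)/n = 0.200000

Trapezoidal rule: (h/2)[f(x₀) + 2f(x₁) + 2f(x₂) + ... + f(xₙ)]

x_0 = 1.2500, f(x_0) = 0.900572, coefficient = 1
x_1 = 1.4500, f(x_1) = 0.985479, coefficient = 2
x_2 = 1.6500, f(x_2) = 0.993740, coefficient = 2
x_3 = 1.8500, f(x_3) = 0.924050, coefficient = 2
x_4 = 2.0500, f(x_4) = 0.787412, coefficient = 2
x_5 = 2.2500, f(x_5) = 0.605398, coefficient = 1

I ≈ (0.200000/2) × 8.887332 = 0.888733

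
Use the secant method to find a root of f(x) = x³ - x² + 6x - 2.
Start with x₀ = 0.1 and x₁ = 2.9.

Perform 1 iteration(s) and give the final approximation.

f(x) = x³ - x² + 6x - 2
x₀ = 0.1, x₁ = 2.9

Secant formula: x_{n+1} = x_n - f(x_n)(x_n - x_{n-1})/(f(x_n) - f(x_{n-1}))

Iteration 1:
  f(0.100000) = -1.409000
  f(2.900000) = 31.379000
  x_2 = 2.900000 - 31.379000×(2.900000 - 0.100000)/(31.379000 - (-1.409000))
       = 0.220325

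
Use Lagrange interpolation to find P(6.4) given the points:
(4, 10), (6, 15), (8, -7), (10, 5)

Lagrange interpolation formula:
P(x) = Σ yᵢ × Lᵢ(x)
where Lᵢ(x) = Π_{j≠i} (x - xⱼ)/(xᵢ - xⱼ)

L_0(6.4) = (6.4 - 6)/(4 - 6) × (6.4 - 8)/(4 - 8) × (6.4 - 10)/(4 - 10) = -0.048000
L_1(6.4) = (6.4 - 4)/(6 - 4) × (6.4 - 8)/(6 - 8) × (6.4 - 10)/(6 - 10) = 0.864000
L_2(6.4) = (6.4 - 4)/(8 - 4) × (6.4 - 6)/(8 - 6) × (6.4 - 10)/(8 - 10) = 0.216000
L_3(6.4) = (6.4 - 4)/(10 - 4) × (6.4 - 6)/(10 - 6) × (6.4 - 8)/(10 - 8) = -0.032000

P(6.4) = 10×L_0(6.4) + 15×L_1(6.4) + (-7)×L_2(6.4) + 5×L_3(6.4)
P(6.4) = 10.808000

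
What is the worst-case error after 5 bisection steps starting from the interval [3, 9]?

Bisection error bound: |error| ≤ (b-a)/2^n
|error| ≤ (9 - 3)/2^5 = 6/2^5
|error| ≤ 0.1875000000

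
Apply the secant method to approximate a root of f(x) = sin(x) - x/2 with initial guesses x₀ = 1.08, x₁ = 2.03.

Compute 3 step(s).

f(x) = sin(x) - x/2
x₀ = 1.08, x₁ = 2.03

Secant formula: x_{n+1} = x_n - f(x_n)(x_n - x_{n-1})/(f(x_n) - f(x_{n-1}))

Iteration 1:
  f(1.080000) = 0.341958
  f(2.030000) = -0.118594
  x_2 = 2.030000 - (-0.118594)×(2.030000 - 1.080000)/(-0.118594 - 0.341958)
       = 1.785371
Iteration 2:
  f(2.030000) = -0.118594
  f(1.785371) = 0.084382
  x_3 = 1.785371 - 0.084382×(1.785371 - 2.030000)/(0.084382 - (-0.118594))
       = 1.887069
Iteration 3:
  f(1.785371) = 0.084382
  f(1.887069) = 0.006867
  x_4 = 1.887069 - 0.006867×(1.887069 - 1.785371)/(0.006867 - 0.084382)
       = 1.896078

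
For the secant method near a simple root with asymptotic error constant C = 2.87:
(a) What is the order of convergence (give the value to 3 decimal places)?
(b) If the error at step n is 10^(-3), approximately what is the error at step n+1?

(a) Secant method has superlinear convergence with order φ = (1+√5)/2 ≈ 1.618.
    This means |e_{n+1}| ≈ C|e_n|^1.618.

(b) With |e_n| = 10^(-3) and C = 2.87:
    |e_{n+1}| ≈ 2.87 × (10^(-3))^1.618 = 2.87 × 10^(-4.85)

(a) ≈ 1.618 (golden ratio); (b) |e_{n+1}| ≈ 4.016e-05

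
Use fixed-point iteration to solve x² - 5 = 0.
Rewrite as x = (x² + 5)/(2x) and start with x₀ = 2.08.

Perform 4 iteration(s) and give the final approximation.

Equation: x² - 5 = 0
Fixed-point form: x = (x² + 5)/(2x)
x₀ = 2.08

x_1 = g(2.080000) = 2.241923
x_2 = g(2.241923) = 2.236076
x_3 = g(2.236076) = 2.236068
x_4 = g(2.236068) = 2.236068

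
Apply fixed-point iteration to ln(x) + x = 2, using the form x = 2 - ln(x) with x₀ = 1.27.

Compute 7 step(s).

Equation: ln(x) + x = 2
Fixed-point form: x = 2 - ln(x)
x₀ = 1.27

x_1 = g(1.270000) = 1.760983
x_2 = g(1.760983) = 1.434128
x_3 = g(1.434128) = 1.639443
x_4 = g(1.639443) = 1.505643
x_5 = g(1.505643) = 1.590780
x_6 = g(1.590780) = 1.535776
x_7 = g(1.535776) = 1.570964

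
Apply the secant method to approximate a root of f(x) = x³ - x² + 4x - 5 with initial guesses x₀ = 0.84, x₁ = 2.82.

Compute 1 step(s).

f(x) = x³ - x² + 4x - 5
x₀ = 0.84, x₁ = 2.82

Secant formula: x_{n+1} = x_n - f(x_n)(x_n - x_{n-1})/(f(x_n) - f(x_{n-1}))

Iteration 1:
  f(0.840000) = -1.752896
  f(2.820000) = 20.753368
  x_2 = 2.820000 - 20.753368×(2.820000 - 0.840000)/(20.753368 - (-1.752896))
       = 0.994212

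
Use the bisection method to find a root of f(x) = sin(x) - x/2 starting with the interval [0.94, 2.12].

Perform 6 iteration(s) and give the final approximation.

f(x) = sin(x) - x/2
Initial interval: [0.94, 2.12]

Iteration 1:
  c_1 = (0.940000 + 2.120000)/2 = 1.530000
  f(c_1) = f(1.530000) = 0.234168
  f(a) × f(c) ≥ 0, new interval: [1.530000, 2.120000]
Iteration 2:
  c_2 = (1.530000 + 2.120000)/2 = 1.825000
  f(c_2) = f(1.825000) = 0.055364
  f(a) × f(c) ≥ 0, new interval: [1.825000, 2.120000]
Iteration 3:
  c_3 = (1.825000 + 2.120000)/2 = 1.972500
  f(c_3) = f(1.972500) = -0.065854
  f(a) × f(c) < 0, new interval: [1.825000, 1.972500]
Iteration 4:
  c_4 = (1.825000 + 1.972500)/2 = 1.898750
  f(c_4) = f(1.898750) = -0.002672
  f(a) × f(c) < 0, new interval: [1.825000, 1.898750]
Iteration 5:
  c_5 = (1.825000 + 1.898750)/2 = 1.861875
  f(c_5) = f(1.861875) = 0.026997
  f(a) × f(c) ≥ 0, new interval: [1.861875, 1.898750]
Iteration 6:
  c_6 = (1.861875 + 1.898750)/2 = 1.880313
  f(c_6) = f(1.880313) = 0.012325
  f(a) × f(c) ≥ 0, new interval: [1.880313, 1.898750]

After 6 iteration(s), the approximation is c_6 = 1.880313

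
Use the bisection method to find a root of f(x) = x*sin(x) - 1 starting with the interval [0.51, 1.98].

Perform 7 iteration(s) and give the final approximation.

f(x) = x*sin(x) - 1
Initial interval: [0.51, 1.98]

Iteration 1:
  c_1 = (0.510000 + 1.980000)/2 = 1.245000
  f(c_1) = f(1.245000) = 0.179508
  f(a) × f(c) < 0, new interval: [0.510000, 1.245000]
Iteration 2:
  c_2 = (0.510000 + 1.245000)/2 = 0.877500
  f(c_2) = f(0.877500) = -0.325076
  f(a) × f(c) ≥ 0, new interval: [0.877500, 1.245000]
Iteration 3:
  c_3 = (0.877500 + 1.245000)/2 = 1.061250
  f(c_3) = f(1.061250) = -0.073565
  f(a) × f(c) ≥ 0, new interval: [1.061250, 1.245000]
Iteration 4:
  c_4 = (1.061250 + 1.245000)/2 = 1.153125
  f(c_4) = f(1.153125) = 0.053998
  f(a) × f(c) < 0, new interval: [1.061250, 1.153125]
Iteration 5:
  c_5 = (1.061250 + 1.153125)/2 = 1.107188
  f(c_5) = f(1.107188) = -0.009682
  f(a) × f(c) ≥ 0, new interval: [1.107188, 1.153125]
Iteration 6:
  c_6 = (1.107188 + 1.153125)/2 = 1.130156
  f(c_6) = f(1.130156) = 0.022202
  f(a) × f(c) < 0, new interval: [1.107188, 1.130156]
Iteration 7:
  c_7 = (1.107188 + 1.130156)/2 = 1.118672
  f(c_7) = f(1.118672) = 0.006269
  f(a) × f(c) < 0, new interval: [1.107188, 1.118672]

After 7 iteration(s), the approximation is c_7 = 1.118672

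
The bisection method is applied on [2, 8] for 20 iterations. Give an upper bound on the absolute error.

Bisection error bound: |error| ≤ (b-a)/2^n
|error| ≤ (8 - 2)/2^20 = 6/2^20
|error| ≤ 0.0000057220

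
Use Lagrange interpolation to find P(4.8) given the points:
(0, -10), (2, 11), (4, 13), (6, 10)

Lagrange interpolation formula:
P(x) = Σ yᵢ × Lᵢ(x)
where Lᵢ(x) = Π_{j≠i} (x - xⱼ)/(xᵢ - xⱼ)

L_0(4.8) = (4.8 - 2)/(0 - 2) × (4.8 - 4)/(0 - 4) × (4.8 - 6)/(0 - 6) = 0.056000
L_1(4.8) = (4.8 - 0)/(2 - 0) × (4.8 - 4)/(2 - 4) × (4.8 - 6)/(2 - 6) = -0.288000
L_2(4.8) = (4.8 - 0)/(4 - 0) × (4.8 - 2)/(4 - 2) × (4.8 - 6)/(4 - 6) = 1.008000
L_3(4.8) = (4.8 - 0)/(6 - 0) × (4.8 - 2)/(6 - 2) × (4.8 - 4)/(6 - 4) = 0.224000

P(4.8) = (-10)×L_0(4.8) + 11×L_1(4.8) + 13×L_2(4.8) + 10×L_3(4.8)
P(4.8) = 11.616000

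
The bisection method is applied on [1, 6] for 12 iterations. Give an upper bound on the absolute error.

Bisection error bound: |error| ≤ (b-a)/2^n
|error| ≤ (6 - 1)/2^12 = 5/2^12
|error| ≤ 0.0012207031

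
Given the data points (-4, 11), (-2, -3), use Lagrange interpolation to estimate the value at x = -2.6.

Lagrange interpolation formula:
P(x) = Σ yᵢ × Lᵢ(x)
where Lᵢ(x) = Π_{j≠i} (x - xⱼ)/(xᵢ - xⱼ)

L_0(-2.6) = (-2.6 - (-2))/(-4 - (-2)) = 0.300000
L_1(-2.6) = (-2.6 - (-4))/(-2 - (-4)) = 0.700000

P(-2.6) = 11×L_0(-2.6) + (-3)×L_1(-2.6)
P(-2.6) = 1.200000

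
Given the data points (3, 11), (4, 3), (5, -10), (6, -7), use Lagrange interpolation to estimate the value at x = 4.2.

Lagrange interpolation formula:
P(x) = Σ yᵢ × Lᵢ(x)
where Lᵢ(x) = Π_{j≠i} (x - xⱼ)/(xᵢ - xⱼ)

L_0(4.2) = (4.2 - 4)/(3 - 4) × (4.2 - 5)/(3 - 5) × (4.2 - 6)/(3 - 6) = -0.048000
L_1(4.2) = (4.2 - 3)/(4 - 3) × (4.2 - 5)/(4 - 5) × (4.2 - 6)/(4 - 6) = 0.864000
L_2(4.2) = (4.2 - 3)/(5 - 3) × (4.2 - 4)/(5 - 4) × (4.2 - 6)/(5 - 6) = 0.216000
L_3(4.2) = (4.2 - 3)/(6 - 3) × (4.2 - 4)/(6 - 4) × (4.2 - 5)/(6 - 5) = -0.032000

P(4.2) = 11×L_0(4.2) + 3×L_1(4.2) + (-10)×L_2(4.2) + (-7)×L_3(4.2)
P(4.2) = 0.128000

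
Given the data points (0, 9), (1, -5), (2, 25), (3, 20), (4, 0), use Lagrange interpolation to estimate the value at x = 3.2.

Lagrange interpolation formula:
P(x) = Σ yᵢ × Lᵢ(x)
where Lᵢ(x) = Π_{j≠i} (x - xⱼ)/(xᵢ - xⱼ)

L_0(3.2) = (3.2 - 1)/(0 - 1) × (3.2 - 2)/(0 - 2) × (3.2 - 3)/(0 - 3) × (3.2 - 4)/(0 - 4) = -0.017600
L_1(3.2) = (3.2 - 0)/(1 - 0) × (3.2 - 2)/(1 - 2) × (3.2 - 3)/(1 - 3) × (3.2 - 4)/(1 - 4) = 0.102400
L_2(3.2) = (3.2 - 0)/(2 - 0) × (3.2 - 1)/(2 - 1) × (3.2 - 3)/(2 - 3) × (3.2 - 4)/(2 - 4) = -0.281600
L_3(3.2) = (3.2 - 0)/(3 - 0) × (3.2 - 1)/(3 - 1) × (3.2 - 2)/(3 - 2) × (3.2 - 4)/(3 - 4) = 1.126400
L_4(3.2) = (3.2 - 0)/(4 - 0) × (3.2 - 1)/(4 - 1) × (3.2 - 2)/(4 - 2) × (3.2 - 3)/(4 - 3) = 0.070400

P(3.2) = 9×L_0(3.2) + (-5)×L_1(3.2) + 25×L_2(3.2) + 20×L_3(3.2) + 0×L_4(3.2)
P(3.2) = 14.817600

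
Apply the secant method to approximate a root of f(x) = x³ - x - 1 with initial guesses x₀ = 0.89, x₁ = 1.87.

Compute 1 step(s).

f(x) = x³ - x - 1
x₀ = 0.89, x₁ = 1.87

Secant formula: x_{n+1} = x_n - f(x_n)(x_n - x_{n-1})/(f(x_n) - f(x_{n-1}))

Iteration 1:
  f(0.890000) = -1.185031
  f(1.870000) = 3.669203
  x_2 = 1.870000 - 3.669203×(1.870000 - 0.890000)/(3.669203 - (-1.185031))
       = 1.129241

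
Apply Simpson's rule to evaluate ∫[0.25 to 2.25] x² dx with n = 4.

f(x) = x²
a = 0.25, b = 2.25, n = 4
h = (b - a)/n = 0.500000

Simpson's rule: (h/3)[f(x₀) + 4f(x₁) + 2f(x₂) + ... + f(xₙ)]

x_0 = 0.2500, f(x_0) = 0.062500, coefficient = 1
x_1 = 0.7500, f(x_1) = 0.562500, coefficient = 4
x_2 = 1.2500, f(x_2) = 1.562500, coefficient = 2
x_3 = 1.7500, f(x_3) = 3.062500, coefficient = 4
x_4 = 2.2500, f(x_4) = 5.062500, coefficient = 1

I ≈ (0.500000/3) × 22.750000 = 3.791667
Exact value: 3.791667
Error: 0.000000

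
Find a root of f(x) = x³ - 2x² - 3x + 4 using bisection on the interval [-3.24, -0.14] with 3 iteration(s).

f(x) = x³ - 2x² - 3x + 4
Initial interval: [-3.24, -0.14]

Iteration 1:
  c_1 = (-3.240000 + (-0.140000))/2 = -1.690000
  f(c_1) = f(-1.690000) = -1.469009
  f(a) × f(c) ≥ 0, new interval: [-1.690000, -0.140000]
Iteration 2:
  c_2 = (-1.690000 + (-0.140000))/2 = -0.915000
  f(c_2) = f(-0.915000) = 4.304489
  f(a) × f(c) < 0, new interval: [-1.690000, -0.915000]
Iteration 3:
  c_3 = (-1.690000 + (-0.915000))/2 = -1.302500
  f(c_3) = f(-1.302500) = 2.304788
  f(a) × f(c) < 0, new interval: [-1.690000, -1.302500]

After 3 iteration(s), the approximation is c_3 = -1.302500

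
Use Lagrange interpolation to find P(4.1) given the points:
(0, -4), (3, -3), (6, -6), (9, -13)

Lagrange interpolation formula:
P(x) = Σ yᵢ × Lᵢ(x)
where Lᵢ(x) = Π_{j≠i} (x - xⱼ)/(xᵢ - xⱼ)

L_0(4.1) = (4.1 - 3)/(0 - 3) × (4.1 - 6)/(0 - 6) × (4.1 - 9)/(0 - 9) = -0.063216
L_1(4.1) = (4.1 - 0)/(3 - 0) × (4.1 - 6)/(3 - 6) × (4.1 - 9)/(3 - 9) = 0.706870
L_2(4.1) = (4.1 - 0)/(6 - 0) × (4.1 - 3)/(6 - 3) × (4.1 - 9)/(6 - 9) = 0.409241
L_3(4.1) = (4.1 - 0)/(9 - 0) × (4.1 - 3)/(9 - 3) × (4.1 - 6)/(9 - 6) = -0.052895

P(4.1) = (-4)×L_0(4.1) + (-3)×L_1(4.1) + (-6)×L_2(4.1) + (-13)×L_3(4.1)
P(4.1) = -3.635556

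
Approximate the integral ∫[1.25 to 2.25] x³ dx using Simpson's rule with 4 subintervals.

f(x) = x³
a = 1.25, b = 2.25, n = 4
h = (b - a)/n = 0.250000

Simpson's rule: (h/3)[f(x₀) + 4f(x₁) + 2f(x₂) + ... + f(xₙ)]

x_0 = 1.2500, f(x_0) = 1.953125, coefficient = 1
x_1 = 1.5000, f(x_1) = 3.375000, coefficient = 4
x_2 = 1.7500, f(x_2) = 5.359375, coefficient = 2
x_3 = 2.0000, f(x_3) = 8.000000, coefficient = 4
x_4 = 2.2500, f(x_4) = 11.390625, coefficient = 1

I ≈ (0.250000/3) × 69.562500 = 5.796875
Exact value: 5.796875
Error: 0.000000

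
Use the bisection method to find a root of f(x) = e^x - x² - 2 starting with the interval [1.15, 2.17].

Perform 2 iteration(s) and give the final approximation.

f(x) = e^x - x² - 2
Initial interval: [1.15, 2.17]

Iteration 1:
  c_1 = (1.150000 + 2.170000)/2 = 1.660000
  f(c_1) = f(1.660000) = 0.503711
  f(a) × f(c) < 0, new interval: [1.150000, 1.660000]
Iteration 2:
  c_2 = (1.150000 + 1.660000)/2 = 1.405000
  f(c_2) = f(1.405000) = 0.101502
  f(a) × f(c) < 0, new interval: [1.150000, 1.405000]

After 2 iteration(s), the approximation is c_2 = 1.405000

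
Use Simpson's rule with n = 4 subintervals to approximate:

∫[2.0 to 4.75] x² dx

f(x) = x²
a = 2.0, b = 4.75, n = 4
h = (b - a)/n = 0.687500

Simpson's rule: (h/3)[f(x₀) + 4f(x₁) + 2f(x₂) + ... + f(xₙ)]

x_0 = 2.0000, f(x_0) = 4.000000, coefficient = 1
x_1 = 2.6875, f(x_1) = 7.222656, coefficient = 4
x_2 = 3.3750, f(x_2) = 11.390625, coefficient = 2
x_3 = 4.0625, f(x_3) = 16.503906, coefficient = 4
x_4 = 4.7500, f(x_4) = 22.562500, coefficient = 1

I ≈ (0.687500/3) × 144.250000 = 33.057292
Exact value: 33.057292
Error: 0.000000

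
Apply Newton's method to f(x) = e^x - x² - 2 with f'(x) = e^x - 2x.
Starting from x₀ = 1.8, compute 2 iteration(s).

f(x) = e^x - x² - 2
f'(x) = e^x - 2x
x₀ = 1.8

Newton-Raphson formula: x_{n+1} = x_n - f(x_n)/f'(x_n)

Iteration 1:
  f(1.800000) = 0.809647
  f'(1.800000) = 2.449647
  x_1 = 1.800000 - 0.809647/2.449647 = 1.469484
Iteration 2:
  f(1.469484) = 0.187608
  f'(1.469484) = 1.408024
  x_2 = 1.469484 - 0.187608/1.408024 = 1.336242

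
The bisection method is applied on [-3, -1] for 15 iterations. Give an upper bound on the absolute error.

Bisection error bound: |error| ≤ (b-a)/2^n
|error| ≤ (-1 - (-3))/2^15 = 2/2^15
|error| ≤ 0.0000610352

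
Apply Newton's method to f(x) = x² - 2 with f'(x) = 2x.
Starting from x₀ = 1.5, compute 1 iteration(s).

f(x) = x² - 2
f'(x) = 2x
x₀ = 1.5

Newton-Raphson formula: x_{n+1} = x_n - f(x_n)/f'(x_n)

Iteration 1:
  f(1.500000) = 0.250000
  f'(1.500000) = 3.000000
  x_1 = 1.500000 - 0.250000/3.000000 = 1.416667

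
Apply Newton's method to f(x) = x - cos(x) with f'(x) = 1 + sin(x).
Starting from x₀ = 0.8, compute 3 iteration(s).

f(x) = x - cos(x)
f'(x) = 1 + sin(x)
x₀ = 0.8

Newton-Raphson formula: x_{n+1} = x_n - f(x_n)/f'(x_n)

Iteration 1:
  f(0.800000) = 0.103293
  f'(0.800000) = 1.717356
  x_1 = 0.800000 - 0.103293/1.717356 = 0.739853
Iteration 2:
  f(0.739853) = 0.001286
  f'(0.739853) = 1.674180
  x_2 = 0.739853 - 0.001286/1.674180 = 0.739085
Iteration 3:
  f(0.739085) = 0.000000
  f'(0.739085) = 1.673612
  x_3 = 0.739085 - 0.000000/1.673612 = 0.739085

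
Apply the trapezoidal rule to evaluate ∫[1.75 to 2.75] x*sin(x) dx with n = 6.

f(x) = x*sin(x)
a = 1.75, b = 2.75, n = 6
h = (b - a)/n = 0.166667

Trapezoidal rule: (h/2)[f(x₀) + 2f(x₁) + 2f(x₂) + ... + f(xₙ)]

x_0 = 1.7500, f(x_0) = 1.721975, coefficient = 1
x_1 = 1.9167, f(x_1) = 1.803163, coefficient = 2
x_2 = 2.0833, f(x_2) = 1.815632, coefficient = 2
x_3 = 2.2500, f(x_3) = 1.750665, coefficient = 2
x_4 = 2.4167, f(x_4) = 1.602443, coefficient = 2
x_5 = 2.5833, f(x_5) = 1.368419, coefficient = 2
x_6 = 2.7500, f(x_6) = 1.049568, coefficient = 1

I ≈ (0.166667/2) × 19.452187 = 1.621016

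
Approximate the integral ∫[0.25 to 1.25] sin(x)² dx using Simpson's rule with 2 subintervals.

f(x) = sin(x)²
a = 0.25, b = 1.25, n = 2
h = (b - a)/n = 0.500000

Simpson's rule: (h/3)[f(x₀) + 4f(x₁) + 2f(x₂) + ... + f(xₙ)]

x_0 = 0.2500, f(x_0) = 0.061209, coefficient = 1
x_1 = 0.7500, f(x_1) = 0.464631, coefficient = 4
x_2 = 1.2500, f(x_2) = 0.900572, coefficient = 1

I ≈ (0.500000/3) × 2.820306 = 0.470051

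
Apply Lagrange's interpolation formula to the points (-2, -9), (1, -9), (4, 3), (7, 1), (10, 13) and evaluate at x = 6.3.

Lagrange interpolation formula:
P(x) = Σ yᵢ × Lᵢ(x)
where Lᵢ(x) = Π_{j≠i} (x - xⱼ)/(xᵢ - xⱼ)

L_0(6.3) = (6.3 - 1)/(-2 - 1) × (6.3 - 4)/(-2 - 4) × (6.3 - 7)/(-2 - 7) × (6.3 - 10)/(-2 - 10) = 0.016241
L_1(6.3) = (6.3 - (-2))/(1 - (-2)) × (6.3 - 4)/(1 - 4) × (6.3 - 7)/(1 - 7) × (6.3 - 10)/(1 - 10) = -0.101735
L_2(6.3) = (6.3 - (-2))/(4 - (-2)) × (6.3 - 1)/(4 - 1) × (6.3 - 7)/(4 - 7) × (6.3 - 10)/(4 - 10) = 0.351648
L_3(6.3) = (6.3 - (-2))/(7 - (-2)) × (6.3 - 1)/(7 - 1) × (6.3 - 4)/(7 - 4) × (6.3 - 10)/(7 - 10) = 0.770278
L_4(6.3) = (6.3 - (-2))/(10 - (-2)) × (6.3 - 1)/(10 - 1) × (6.3 - 4)/(10 - 4) × (6.3 - 7)/(10 - 7) = -0.036432

P(6.3) = (-9)×L_0(6.3) + (-9)×L_1(6.3) + 3×L_2(6.3) + 1×L_3(6.3) + 13×L_4(6.3)
P(6.3) = 2.121052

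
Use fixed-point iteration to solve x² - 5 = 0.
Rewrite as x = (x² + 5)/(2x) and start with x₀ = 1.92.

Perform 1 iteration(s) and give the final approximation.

Equation: x² - 5 = 0
Fixed-point form: x = (x² + 5)/(2x)
x₀ = 1.92

x_1 = g(1.920000) = 2.262083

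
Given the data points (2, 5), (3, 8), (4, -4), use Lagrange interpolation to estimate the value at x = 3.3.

Lagrange interpolation formula:
P(x) = Σ yᵢ × Lᵢ(x)
where Lᵢ(x) = Π_{j≠i} (x - xⱼ)/(xᵢ - xⱼ)

L_0(3.3) = (3.3 - 3)/(2 - 3) × (3.3 - 4)/(2 - 4) = -0.105000
L_1(3.3) = (3.3 - 2)/(3 - 2) × (3.3 - 4)/(3 - 4) = 0.910000
L_2(3.3) = (3.3 - 2)/(4 - 2) × (3.3 - 3)/(4 - 3) = 0.195000

P(3.3) = 5×L_0(3.3) + 8×L_1(3.3) + (-4)×L_2(3.3)
P(3.3) = 5.975000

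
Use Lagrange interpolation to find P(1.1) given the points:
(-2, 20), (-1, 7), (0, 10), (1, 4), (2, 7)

Lagrange interpolation formula:
P(x) = Σ yᵢ × Lᵢ(x)
where Lᵢ(x) = Π_{j≠i} (x - xⱼ)/(xᵢ - xⱼ)

L_0(1.1) = (1.1 - (-1))/(-2 - (-1)) × (1.1 - 0)/(-2 - 0) × (1.1 - 1)/(-2 - 1) × (1.1 - 2)/(-2 - 2) = -0.008663
L_1(1.1) = (1.1 - (-2))/(-1 - (-2)) × (1.1 - 0)/(-1 - 0) × (1.1 - 1)/(-1 - 1) × (1.1 - 2)/(-1 - 2) = 0.051150
L_2(1.1) = (1.1 - (-2))/(0 - (-2)) × (1.1 - (-1))/(0 - (-1)) × (1.1 - 1)/(0 - 1) × (1.1 - 2)/(0 - 2) = -0.146475
L_3(1.1) = (1.1 - (-2))/(1 - (-2)) × (1.1 - (-1))/(1 - (-1)) × (1.1 - 0)/(1 - 0) × (1.1 - 2)/(1 - 2) = 1.074150
L_4(1.1) = (1.1 - (-2))/(2 - (-2)) × (1.1 - (-1))/(2 - (-1)) × (1.1 - 0)/(2 - 0) × (1.1 - 1)/(2 - 1) = 0.029838

P(1.1) = 20×L_0(1.1) + 7×L_1(1.1) + 10×L_2(1.1) + 4×L_3(1.1) + 7×L_4(1.1)
P(1.1) = 3.225512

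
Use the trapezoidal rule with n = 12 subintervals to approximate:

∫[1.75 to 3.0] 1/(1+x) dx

f(x) = 1/(1+x)
a = 1.75, b = 3.0, n = 12
h = (b - a)/n = 0.104167

Trapezoidal rule: (h/2)[f(x₀) + 2f(x₁) + 2f(x₂) + ... + f(xₙ)]

x_0 = 1.7500, f(x_0) = 0.363636, coefficient = 1
x_1 = 1.8542, f(x_1) = 0.350365, coefficient = 2
x_2 = 1.9583, f(x_2) = 0.338028, coefficient = 2
x_3 = 2.0625, f(x_3) = 0.326531, coefficient = 2
x_4 = 2.1667, f(x_4) = 0.315789, coefficient = 2
x_5 = 2.2708, f(x_5) = 0.305732, coefficient = 2
x_6 = 2.3750, f(x_6) = 0.296296, coefficient = 2
x_7 = 2.4792, f(x_7) = 0.287425, coefficient = 2
x_8 = 2.5833, f(x_8) = 0.279070, coefficient = 2
x_9 = 2.6875, f(x_9) = 0.271186, coefficient = 2
x_10 = 2.7917, f(x_10) = 0.263736, coefficient = 2
x_11 = 2.8958, f(x_11) = 0.256684, coefficient = 2
x_12 = 3.0000, f(x_12) = 0.250000, coefficient = 1

I ≈ (0.104167/2) × 7.195325 = 0.374756
Exact value: 0.374693
Error: 0.000063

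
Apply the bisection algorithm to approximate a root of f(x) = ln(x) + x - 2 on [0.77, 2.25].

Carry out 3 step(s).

f(x) = ln(x) + x - 2
Initial interval: [0.77, 2.25]

Iteration 1:
  c_1 = (0.770000 + 2.250000)/2 = 1.510000
  f(c_1) = f(1.510000) = -0.077890
  f(a) × f(c) ≥ 0, new interval: [1.510000, 2.250000]
Iteration 2:
  c_2 = (1.510000 + 2.250000)/2 = 1.880000
  f(c_2) = f(1.880000) = 0.511272
  f(a) × f(c) < 0, new interval: [1.510000, 1.880000]
Iteration 3:
  c_3 = (1.510000 + 1.880000)/2 = 1.695000
  f(c_3) = f(1.695000) = 0.222683
  f(a) × f(c) < 0, new interval: [1.510000, 1.695000]

After 3 iteration(s), the approximation is c_3 = 1.695000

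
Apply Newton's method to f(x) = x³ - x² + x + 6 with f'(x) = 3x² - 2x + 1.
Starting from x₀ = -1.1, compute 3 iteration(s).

f(x) = x³ - x² + x + 6
f'(x) = 3x² - 2x + 1
x₀ = -1.1

Newton-Raphson formula: x_{n+1} = x_n - f(x_n)/f'(x_n)

Iteration 1:
  f(-1.100000) = 2.359000
  f'(-1.100000) = 6.830000
  x_1 = -1.100000 - 2.359000/6.830000 = -1.445388
Iteration 2:
  f(-1.445388) = -0.554162
  f'(-1.445388) = 10.158215
  x_2 = -1.445388 - (-0.554162)/10.158215 = -1.390835
Iteration 3:
  f(-1.390835) = -0.015718
  f'(-1.390835) = 9.584935
  x_3 = -1.390835 - (-0.015718)/9.584935 = -1.389195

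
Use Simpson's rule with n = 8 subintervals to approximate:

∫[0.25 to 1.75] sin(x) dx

f(x) = sin(x)
a = 0.25, b = 1.75, n = 8
h = (b - a)/n = 0.187500

Simpson's rule: (h/3)[f(x₀) + 4f(x₁) + 2f(x₂) + ... + f(xₙ)]

x_0 = 0.2500, f(x_0) = 0.247404, coefficient = 1
x_1 = 0.4375, f(x_1) = 0.423676, coefficient = 4
x_2 = 0.6250, f(x_2) = 0.585097, coefficient = 2
x_3 = 0.8125, f(x_3) = 0.726009, coefficient = 4
x_4 = 1.0000, f(x_4) = 0.841471, coefficient = 2
x_5 = 1.1875, f(x_5) = 0.927437, coefficient = 4
x_6 = 1.3750, f(x_6) = 0.980893, coefficient = 2
x_7 = 1.5625, f(x_7) = 0.999966, coefficient = 4
x_8 = 1.7500, f(x_8) = 0.983986, coefficient = 1

I ≈ (0.187500/3) × 18.354662 = 1.147166
Exact value: 1.147158
Error: 0.000008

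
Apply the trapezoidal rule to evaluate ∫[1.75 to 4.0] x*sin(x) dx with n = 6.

f(x) = x*sin(x)
a = 1.75, b = 4.0, n = 6
h = (b - a)/n = 0.375000

Trapezoidal rule: (h/2)[f(x₀) + 2f(x₁) + 2f(x₂) + ... + f(xₙ)]

x_0 = 1.7500, f(x_0) = 1.721975, coefficient = 1
x_1 = 2.1250, f(x_1) = 1.806930, coefficient = 2
x_2 = 2.5000, f(x_2) = 1.496180, coefficient = 2
x_3 = 2.8750, f(x_3) = 0.757407, coefficient = 2
x_4 = 3.2500, f(x_4) = -0.351634, coefficient = 2
x_5 = 3.6250, f(x_5) = -1.684896, coefficient = 2
x_6 = 4.0000, f(x_6) = -3.027210, coefficient = 1

I ≈ (0.375000/2) × 2.742740 = 0.514264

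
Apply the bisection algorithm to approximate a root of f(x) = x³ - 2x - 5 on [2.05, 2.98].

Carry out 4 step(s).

f(x) = x³ - 2x - 5
Initial interval: [2.05, 2.98]

Iteration 1:
  c_1 = (2.050000 + 2.980000)/2 = 2.515000
  f(c_1) = f(2.515000) = 5.877941
  f(a) × f(c) < 0, new interval: [2.050000, 2.515000]
Iteration 2:
  c_2 = (2.050000 + 2.515000)/2 = 2.282500
  f(c_2) = f(2.282500) = 2.326383
  f(a) × f(c) < 0, new interval: [2.050000, 2.282500]
Iteration 3:
  c_3 = (2.050000 + 2.282500)/2 = 2.166250
  f(c_3) = f(2.166250) = 0.832929
  f(a) × f(c) < 0, new interval: [2.050000, 2.166250]
Iteration 4:
  c_4 = (2.050000 + 2.166250)/2 = 2.108125
  f(c_4) = f(2.108125) = 0.152660
  f(a) × f(c) < 0, new interval: [2.050000, 2.108125]

After 4 iteration(s), the approximation is c_4 = 2.108125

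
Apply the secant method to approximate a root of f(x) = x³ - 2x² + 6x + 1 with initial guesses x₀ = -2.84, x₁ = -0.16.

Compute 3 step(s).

f(x) = x³ - 2x² + 6x + 1
x₀ = -2.84, x₁ = -0.16

Secant formula: x_{n+1} = x_n - f(x_n)(x_n - x_{n-1})/(f(x_n) - f(x_{n-1}))

Iteration 1:
  f(-2.840000) = -55.077504
  f(-0.160000) = -0.015296
  x_2 = -0.160000 - (-0.015296)×(-0.160000 - (-2.840000))/(-0.015296 - (-55.077504))
       = -0.159256
Iteration 2:
  f(-0.160000) = -0.015296
  f(-0.159256) = -0.010297
  x_3 = -0.159256 - (-0.010297)×(-0.159256 - (-0.160000))/(-0.010297 - (-0.015296))
       = -0.157722
Iteration 3:
  f(-0.159256) = -0.010297
  f(-0.157722) = -0.000009
  x_4 = -0.157722 - (-0.000009)×(-0.157722 - (-0.159256))/(-0.000009 - (-0.010297))
       = -0.157721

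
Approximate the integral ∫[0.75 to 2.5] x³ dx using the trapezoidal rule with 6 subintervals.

f(x) = x³
a = 0.75, b = 2.5, n = 6
h = (b - a)/n = 0.291667

Trapezoidal rule: (h/2)[f(x₀) + 2f(x₁) + 2f(x₂) + ... + f(xₙ)]

x_0 = 0.7500, f(x_0) = 0.421875, coefficient = 1
x_1 = 1.0417, f(x_1) = 1.130281, coefficient = 2
x_2 = 1.3333, f(x_2) = 2.370370, coefficient = 2
x_3 = 1.6250, f(x_3) = 4.291016, coefficient = 2
x_4 = 1.9167, f(x_4) = 7.041088, coefficient = 2
x_5 = 2.2083, f(x_5) = 10.769459, coefficient = 2
x_6 = 2.5000, f(x_6) = 15.625000, coefficient = 1

I ≈ (0.291667/2) × 67.251302 = 9.807482
Exact value: 9.686523
Error: 0.120958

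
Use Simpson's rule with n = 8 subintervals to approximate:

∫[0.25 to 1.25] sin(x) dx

f(x) = sin(x)
a = 0.25, b = 1.25, n = 8
h = (b - a)/n = 0.125000

Simpson's rule: (h/3)[f(x₀) + 4f(x₁) + 2f(x₂) + ... + f(xₙ)]

x_0 = 0.2500, f(x_0) = 0.247404, coefficient = 1
x_1 = 0.3750, f(x_1) = 0.366273, coefficient = 4
x_2 = 0.5000, f(x_2) = 0.479426, coefficient = 2
x_3 = 0.6250, f(x_3) = 0.585097, coefficient = 4
x_4 = 0.7500, f(x_4) = 0.681639, coefficient = 2
x_5 = 0.8750, f(x_5) = 0.767544, coefficient = 4
x_6 = 1.0000, f(x_6) = 0.841471, coefficient = 2
x_7 = 1.1250, f(x_7) = 0.902268, coefficient = 4
x_8 = 1.2500, f(x_8) = 0.948985, coefficient = 1

I ≈ (0.125000/3) × 15.686183 = 0.653591
Exact value: 0.653590
Error: 0.000001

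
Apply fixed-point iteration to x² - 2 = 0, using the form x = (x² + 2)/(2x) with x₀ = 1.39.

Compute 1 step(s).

Equation: x² - 2 = 0
Fixed-point form: x = (x² + 2)/(2x)
x₀ = 1.39

x_1 = g(1.390000) = 1.414424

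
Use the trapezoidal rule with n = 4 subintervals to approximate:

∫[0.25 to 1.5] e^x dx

f(x) = e^x
a = 0.25, b = 1.5, n = 4
h = (b - a)/n = 0.312500

Trapezoidal rule: (h/2)[f(x₀) + 2f(x₁) + 2f(x₂) + ... + f(xₙ)]

x_0 = 0.2500, f(x_0) = 1.284025, coefficient = 1
x_1 = 0.5625, f(x_1) = 1.755055, coefficient = 2
x_2 = 0.8750, f(x_2) = 2.398875, coefficient = 2
x_3 = 1.1875, f(x_3) = 3.278874, coefficient = 2
x_4 = 1.5000, f(x_4) = 4.481689, coefficient = 1

I ≈ (0.312500/2) × 20.631322 = 3.223644
Exact value: 3.197664
Error: 0.025980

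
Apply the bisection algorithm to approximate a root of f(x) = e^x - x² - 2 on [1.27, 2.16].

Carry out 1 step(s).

f(x) = e^x - x² - 2
Initial interval: [1.27, 2.16]

Iteration 1:
  c_1 = (1.270000 + 2.160000)/2 = 1.715000
  f(c_1) = f(1.715000) = 0.615451
  f(a) × f(c) < 0, new interval: [1.270000, 1.715000]

After 1 iteration(s), the approximation is c_1 = 1.715000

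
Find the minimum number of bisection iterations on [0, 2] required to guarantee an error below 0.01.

We need (b-a)/2^n ≤ 0.01
(2 - 0)/2^n ≤ 0.01
2/2^n ≤ 0.01
2^n ≥ 200
n ≥ log₂(200) = 7.64
n ≥ 8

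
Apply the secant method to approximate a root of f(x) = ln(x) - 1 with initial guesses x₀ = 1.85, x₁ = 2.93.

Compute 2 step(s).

f(x) = ln(x) - 1
x₀ = 1.85, x₁ = 2.93

Secant formula: x_{n+1} = x_n - f(x_n)(x_n - x_{n-1})/(f(x_n) - f(x_{n-1}))

Iteration 1:
  f(1.850000) = -0.384814
  f(2.930000) = 0.075002
  x_2 = 2.930000 - 0.075002×(2.930000 - 1.850000)/(0.075002 - (-0.384814))
       = 2.753837
Iteration 2:
  f(2.930000) = 0.075002
  f(2.753837) = 0.012995
  x_3 = 2.753837 - 0.012995×(2.753837 - 2.930000)/(0.012995 - 0.075002)
       = 2.716917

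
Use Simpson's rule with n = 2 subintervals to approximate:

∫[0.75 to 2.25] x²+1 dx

f(x) = x²+1
a = 0.75, b = 2.25, n = 2
h = (b - a)/n = 0.750000

Simpson's rule: (h/3)[f(x₀) + 4f(x₁) + 2f(x₂) + ... + f(xₙ)]

x_0 = 0.7500, f(x_0) = 1.562500, coefficient = 1
x_1 = 1.5000, f(x_1) = 3.250000, coefficient = 4
x_2 = 2.2500, f(x_2) = 6.062500, coefficient = 1

I ≈ (0.750000/3) × 20.625000 = 5.156250
Exact value: 5.156250
Error: 0.000000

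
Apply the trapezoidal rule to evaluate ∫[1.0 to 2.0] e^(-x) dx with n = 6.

f(x) = e^(-x)
a = 1.0, b = 2.0, n = 6
h = (b - a)/n = 0.166667

Trapezoidal rule: (h/2)[f(x₀) + 2f(x₁) + 2f(x₂) + ... + f(xₙ)]

x_0 = 1.0000, f(x_0) = 0.367879, coefficient = 1
x_1 = 1.1667, f(x_1) = 0.311403, coefficient = 2
x_2 = 1.3333, f(x_2) = 0.263597, coefficient = 2
x_3 = 1.5000, f(x_3) = 0.223130, coefficient = 2
x_4 = 1.6667, f(x_4) = 0.188876, coefficient = 2
x_5 = 1.8333, f(x_5) = 0.159880, coefficient = 2
x_6 = 2.0000, f(x_6) = 0.135335, coefficient = 1

I ≈ (0.166667/2) × 2.796986 = 0.233082
Exact value: 0.232544
Error: 0.000538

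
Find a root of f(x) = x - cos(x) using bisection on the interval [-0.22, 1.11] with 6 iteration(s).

f(x) = x - cos(x)
Initial interval: [-0.22, 1.11]

Iteration 1:
  c_1 = (-0.220000 + 1.110000)/2 = 0.445000
  f(c_1) = f(0.445000) = -0.457611
  f(a) × f(c) ≥ 0, new interval: [0.445000, 1.110000]
Iteration 2:
  c_2 = (0.445000 + 1.110000)/2 = 0.777500
  f(c_2) = f(0.777500) = 0.064830
  f(a) × f(c) < 0, new interval: [0.445000, 0.777500]
Iteration 3:
  c_3 = (0.445000 + 0.777500)/2 = 0.611250
  f(c_3) = f(0.611250) = -0.207681
  f(a) × f(c) ≥ 0, new interval: [0.611250, 0.777500]
Iteration 4:
  c_4 = (0.611250 + 0.777500)/2 = 0.694375
  f(c_4) = f(0.694375) = -0.074079
  f(a) × f(c) ≥ 0, new interval: [0.694375, 0.777500]
Iteration 5:
  c_5 = (0.694375 + 0.777500)/2 = 0.735938
  f(c_5) = f(0.735938) = -0.005264
  f(a) × f(c) ≥ 0, new interval: [0.735938, 0.777500]
Iteration 6:
  c_6 = (0.735938 + 0.777500)/2 = 0.756719
  f(c_6) = f(0.756719) = 0.029626
  f(a) × f(c) < 0, new interval: [0.735938, 0.756719]

After 6 iteration(s), the approximation is c_6 = 0.756719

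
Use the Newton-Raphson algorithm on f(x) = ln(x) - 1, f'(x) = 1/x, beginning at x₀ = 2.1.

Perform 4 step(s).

f(x) = ln(x) - 1
f'(x) = 1/x
x₀ = 2.1

Newton-Raphson formula: x_{n+1} = x_n - f(x_n)/f'(x_n)

Iteration 1:
  f(2.100000) = -0.258063
  f'(2.100000) = 0.476190
  x_1 = 2.100000 - (-0.258063)/0.476190 = 2.641932
Iteration 2:
  f(2.641932) = -0.028490
  f'(2.641932) = 0.378511
  x_2 = 2.641932 - (-0.028490)/0.378511 = 2.717199
Iteration 3:
  f(2.717199) = -0.000398
  f'(2.717199) = 0.368026
  x_3 = 2.717199 - (-0.000398)/0.368026 = 2.718282
Iteration 4:
  f(2.718282) = 0.000000
  f'(2.718282) = 0.367879
  x_4 = 2.718282 - 0.000000/0.367879 = 2.718282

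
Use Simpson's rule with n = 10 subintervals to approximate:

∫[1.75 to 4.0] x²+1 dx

f(x) = x²+1
a = 1.75, b = 4.0, n = 10
h = (b - a)/n = 0.225000

Simpson's rule: (h/3)[f(x₀) + 4f(x₁) + 2f(x₂) + ... + f(xₙ)]

x_0 = 1.7500, f(x_0) = 4.062500, coefficient = 1
x_1 = 1.9750, f(x_1) = 4.900625, coefficient = 4
x_2 = 2.2000, f(x_2) = 5.840000, coefficient = 2
x_3 = 2.4250, f(x_3) = 6.880625, coefficient = 4
x_4 = 2.6500, f(x_4) = 8.022500, coefficient = 2
x_5 = 2.8750, f(x_5) = 9.265625, coefficient = 4
x_6 = 3.1000, f(x_6) = 10.610000, coefficient = 2
x_7 = 3.3250, f(x_7) = 12.055625, coefficient = 4
x_8 = 3.5500, f(x_8) = 13.602500, coefficient = 2
x_9 = 3.7750, f(x_9) = 15.250625, coefficient = 4
x_10 = 4.0000, f(x_10) = 17.000000, coefficient = 1

I ≈ (0.225000/3) × 290.625000 = 21.796875
Exact value: 21.796875
Error: 0.000000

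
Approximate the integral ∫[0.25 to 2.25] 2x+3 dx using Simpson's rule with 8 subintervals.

f(x) = 2x+3
a = 0.25, b = 2.25, n = 8
h = (b - a)/n = 0.250000

Simpson's rule: (h/3)[f(x₀) + 4f(x₁) + 2f(x₂) + ... + f(xₙ)]

x_0 = 0.2500, f(x_0) = 3.500000, coefficient = 1
x_1 = 0.5000, f(x_1) = 4.000000, coefficient = 4
x_2 = 0.7500, f(x_2) = 4.500000, coefficient = 2
x_3 = 1.0000, f(x_3) = 5.000000, coefficient = 4
x_4 = 1.2500, f(x_4) = 5.500000, coefficient = 2
x_5 = 1.5000, f(x_5) = 6.000000, coefficient = 4
x_6 = 1.7500, f(x_6) = 6.500000, coefficient = 2
x_7 = 2.0000, f(x_7) = 7.000000, coefficient = 4
x_8 = 2.2500, f(x_8) = 7.500000, coefficient = 1

I ≈ (0.250000/3) × 132.000000 = 11.000000
Exact value: 11.000000
Error: 0.000000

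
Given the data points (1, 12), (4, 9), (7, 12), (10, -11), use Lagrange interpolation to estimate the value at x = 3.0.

Lagrange interpolation formula:
P(x) = Σ yᵢ × Lᵢ(x)
where Lᵢ(x) = Π_{j≠i} (x - xⱼ)/(xᵢ - xⱼ)

L_0(3.0) = (3.0 - 4)/(1 - 4) × (3.0 - 7)/(1 - 7) × (3.0 - 10)/(1 - 10) = 0.172840
L_1(3.0) = (3.0 - 1)/(4 - 1) × (3.0 - 7)/(4 - 7) × (3.0 - 10)/(4 - 10) = 1.037037
L_2(3.0) = (3.0 - 1)/(7 - 1) × (3.0 - 4)/(7 - 4) × (3.0 - 10)/(7 - 10) = -0.259259
L_3(3.0) = (3.0 - 1)/(10 - 1) × (3.0 - 4)/(10 - 4) × (3.0 - 7)/(10 - 7) = 0.049383

P(3.0) = 12×L_0(3.0) + 9×L_1(3.0) + 12×L_2(3.0) + (-11)×L_3(3.0)
P(3.0) = 7.753086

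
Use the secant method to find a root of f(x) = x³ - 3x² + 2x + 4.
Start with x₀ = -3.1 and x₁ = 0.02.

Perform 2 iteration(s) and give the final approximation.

f(x) = x³ - 3x² + 2x + 4
x₀ = -3.1, x₁ = 0.02

Secant formula: x_{n+1} = x_n - f(x_n)(x_n - x_{n-1})/(f(x_n) - f(x_{n-1}))

Iteration 1:
  f(-3.100000) = -60.821000
  f(0.020000) = 4.038808
  x_2 = 0.020000 - 4.038808×(0.020000 - (-3.100000))/(4.038808 - (-60.821000))
       = -0.174282
Iteration 2:
  f(0.020000) = 4.038808
  f(-0.174282) = 3.555020
  x_3 = -0.174282 - 3.555020×(-0.174282 - 0.020000)/(3.555020 - 4.038808)
       = -1.601924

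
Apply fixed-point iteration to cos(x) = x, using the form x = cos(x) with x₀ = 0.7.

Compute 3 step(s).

Equation: cos(x) = x
Fixed-point form: x = cos(x)
x₀ = 0.7

x_1 = g(0.700000) = 0.764842
x_2 = g(0.764842) = 0.721492
x_3 = g(0.721492) = 0.750821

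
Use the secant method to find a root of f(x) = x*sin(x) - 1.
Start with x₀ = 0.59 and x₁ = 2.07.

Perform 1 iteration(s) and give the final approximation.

f(x) = x*sin(x) - 1
x₀ = 0.59, x₁ = 2.07

Secant formula: x_{n+1} = x_n - f(x_n)(x_n - x_{n-1})/(f(x_n) - f(x_{n-1}))

Iteration 1:
  f(0.590000) = -0.671747
  f(2.070000) = 0.817386
  x_2 = 2.070000 - 0.817386×(2.070000 - 0.590000)/(0.817386 - (-0.671747))
       = 1.257627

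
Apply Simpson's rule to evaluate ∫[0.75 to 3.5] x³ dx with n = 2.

f(x) = x³
a = 0.75, b = 3.5, n = 2
h = (b - a)/n = 1.375000

Simpson's rule: (h/3)[f(x₀) + 4f(x₁) + 2f(x₂) + ... + f(xₙ)]

x_0 = 0.7500, f(x_0) = 0.421875, coefficient = 1
x_1 = 2.1250, f(x_1) = 9.595703, coefficient = 4
x_2 = 3.5000, f(x_2) = 42.875000, coefficient = 1

I ≈ (1.375000/3) × 81.679688 = 37.436523
Exact value: 37.436523
Error: 0.000000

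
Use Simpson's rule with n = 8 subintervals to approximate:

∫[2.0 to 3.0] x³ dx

f(x) = x³
a = 2.0, b = 3.0, n = 8
h = (b - a)/n = 0.125000

Simpson's rule: (h/3)[f(x₀) + 4f(x₁) + 2f(x₂) + ... + f(xₙ)]

x_0 = 2.0000, f(x_0) = 8.000000, coefficient = 1
x_1 = 2.1250, f(x_1) = 9.595703, coefficient = 4
x_2 = 2.2500, f(x_2) = 11.390625, coefficient = 2
x_3 = 2.3750, f(x_3) = 13.396484, coefficient = 4
x_4 = 2.5000, f(x_4) = 15.625000, coefficient = 2
x_5 = 2.6250, f(x_5) = 18.087891, coefficient = 4
x_6 = 2.7500, f(x_6) = 20.796875, coefficient = 2
x_7 = 2.8750, f(x_7) = 23.763672, coefficient = 4
x_8 = 3.0000, f(x_8) = 27.000000, coefficient = 1

I ≈ (0.125000/3) × 390.000000 = 16.250000
Exact value: 16.250000
Error: 0.000000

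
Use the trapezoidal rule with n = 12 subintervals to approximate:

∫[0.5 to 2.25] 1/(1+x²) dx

f(x) = 1/(1+x²)
a = 0.5, b = 2.25, n = 12
h = (b - a)/n = 0.145833

Trapezoidal rule: (h/2)[f(x₀) + 2f(x₁) + 2f(x₂) + ... + f(xₙ)]

x_0 = 0.5000, f(x_0) = 0.800000, coefficient = 1
x_1 = 0.6458, f(x_1) = 0.705666, coefficient = 2
x_2 = 0.7917, f(x_2) = 0.614728, coefficient = 2
x_3 = 0.9375, f(x_3) = 0.532225, coefficient = 2
x_4 = 1.0833, f(x_4) = 0.460064, coefficient = 2
x_5 = 1.2292, f(x_5) = 0.398271, coefficient = 2
x_6 = 1.3750, f(x_6) = 0.345946, coefficient = 2
x_7 = 1.5208, f(x_7) = 0.301847, coefficient = 2
x_8 = 1.6667, f(x_8) = 0.264706, coefficient = 2
x_9 = 1.8125, f(x_9) = 0.233364, coefficient = 2
x_10 = 1.9583, f(x_10) = 0.206822, coefficient = 2
x_11 = 2.1042, f(x_11) = 0.184246, coefficient = 2
x_12 = 2.2500, f(x_12) = 0.164948, coefficient = 1

I ≈ (0.145833/2) × 9.460719 = 0.689844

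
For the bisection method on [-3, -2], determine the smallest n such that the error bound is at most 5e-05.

We need (b-a)/2^n ≤ 5e-05
(-2 - (-3))/2^n ≤ 5e-05
1/2^n ≤ 5e-05
2^n ≥ 20000
n ≥ log₂(20000) = 14.29
n ≥ 15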